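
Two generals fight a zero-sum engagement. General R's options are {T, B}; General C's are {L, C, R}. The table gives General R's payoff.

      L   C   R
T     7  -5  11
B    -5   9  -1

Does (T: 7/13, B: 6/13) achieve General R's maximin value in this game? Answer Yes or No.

Yes

Against L this mix gives (7/13)·7 + (6/13)·(-5) = 19/13.
Against C this mix gives (7/13)·(-5) + (6/13)·9 = 19/13.
Against R this mix gives (7/13)·11 + (6/13)·(-1) = 71/13.
All of General C's active replies (L, C) yield 19/13, and no column does worse for General R. The mix makes General C indifferent and guarantees 19/13, so it is optimal.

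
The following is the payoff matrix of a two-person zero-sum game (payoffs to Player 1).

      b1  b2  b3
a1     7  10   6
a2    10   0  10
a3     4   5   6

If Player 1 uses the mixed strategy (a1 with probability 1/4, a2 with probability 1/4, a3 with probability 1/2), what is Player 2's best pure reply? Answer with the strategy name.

b2

If Player 2 plays b1, Player 1's expected payoff is (1/4)·7 + (1/4)·10 + (1/2)·4 = 25/4.
If Player 2 plays b2, Player 1's expected payoff is (1/4)·10 + (1/4)·0 + (1/2)·5 = 5.
If Player 2 plays b3, Player 1's expected payoff is (1/4)·6 + (1/4)·10 + (1/2)·6 = 7.
Player 2 minimizes Player 1's payoff; the smallest is 5, so the best response is b2.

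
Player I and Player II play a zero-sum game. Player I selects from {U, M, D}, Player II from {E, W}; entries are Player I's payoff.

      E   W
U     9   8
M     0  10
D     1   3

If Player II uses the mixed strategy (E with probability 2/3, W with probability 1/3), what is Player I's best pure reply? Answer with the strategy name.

Expected payoff of U: (2/3)·9 + (1/3)·8 = 26/3.
Expected payoff of M: (2/3)·0 + (1/3)·10 = 10/3.
Expected payoff of D: (2/3)·1 + (1/3)·3 = 5/3.
The largest is 26/3, so Player I's best response is U.

U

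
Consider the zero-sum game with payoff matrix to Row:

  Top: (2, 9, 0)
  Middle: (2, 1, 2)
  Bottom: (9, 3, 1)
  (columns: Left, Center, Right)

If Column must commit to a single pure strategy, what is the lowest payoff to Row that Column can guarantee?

Column maxima: Left → 9, Center → 9, Right → 2.
The smallest of these is 2.

2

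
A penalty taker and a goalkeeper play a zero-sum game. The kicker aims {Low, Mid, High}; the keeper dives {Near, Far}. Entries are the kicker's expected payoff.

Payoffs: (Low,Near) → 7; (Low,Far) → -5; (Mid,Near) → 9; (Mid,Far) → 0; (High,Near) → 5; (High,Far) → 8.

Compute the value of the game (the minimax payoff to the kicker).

6

Row minima: Low → -5, Mid → 0, High → 5; maximin = 5.
Column maxima: Near → 9, Far → 8; minimax = 8.
5 ≠ 8, so there is no saddle point; optimal play is mixed.
Low is strictly dominated by Mid, so the kicker never plays it.
On the remaining 2×2 (Mid, High vs Near, Far):
Let the kicker play Mid with probability p. Expected payoff against Near: 9p + 5(1−p) = 4p + 5; against Far: 0p + 8(1−p) = −8p + 8.
Setting these equal: 4p + 5 = −8p + 8 ⇒ 12p = 3 ⇒ p = 1/4, and the value is (4)·(1/4) + 5 = 6.
For the keeper: with q = P(Near), equating Mid's and High's payoffs gives 9q = −3q + 8 ⇒ q = 2/3.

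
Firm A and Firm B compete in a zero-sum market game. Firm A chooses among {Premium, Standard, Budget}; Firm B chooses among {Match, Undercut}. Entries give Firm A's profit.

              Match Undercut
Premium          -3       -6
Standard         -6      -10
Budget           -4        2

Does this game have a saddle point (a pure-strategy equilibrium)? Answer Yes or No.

No

Row minima: Premium → -6, Standard → -10, Budget → -4; maximin = -4.
Column maxima: Match → -3, Undercut → 2; minimax = -3.
-4 ≠ -3, so no pure-strategy equilibrium exists.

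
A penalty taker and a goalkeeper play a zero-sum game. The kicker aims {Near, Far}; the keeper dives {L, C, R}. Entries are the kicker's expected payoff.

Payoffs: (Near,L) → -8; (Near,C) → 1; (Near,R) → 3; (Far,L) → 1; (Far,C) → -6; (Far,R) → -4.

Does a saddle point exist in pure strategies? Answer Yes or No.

No

Row minima: Near → -8, Far → -6; maximin = -6.
Column maxima: L → 1, C → 1, R → 3; minimax = 1.
-6 ≠ 1, so no pure-strategy equilibrium exists.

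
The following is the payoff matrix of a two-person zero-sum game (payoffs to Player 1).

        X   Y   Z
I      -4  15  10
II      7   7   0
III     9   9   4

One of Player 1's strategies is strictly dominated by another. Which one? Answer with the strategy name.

II

III gives a strictly higher payoff than II against every column: 9 > 7, 9 > 7, 4 > 0.
So II is strictly dominated and Player 1 never plays it.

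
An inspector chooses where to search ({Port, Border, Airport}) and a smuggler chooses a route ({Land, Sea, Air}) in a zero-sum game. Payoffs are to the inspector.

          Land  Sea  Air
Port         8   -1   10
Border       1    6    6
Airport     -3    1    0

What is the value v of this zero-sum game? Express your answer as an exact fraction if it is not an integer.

Row minima: Port → -1, Border → 1, Airport → -3; maximin = 1.
Column maxima: Land → 8, Sea → 6, Air → 10; minimax = 6.
1 ≠ 6, so there is no saddle point; optimal play is mixed.
Airport is strictly dominated by Border, so the inspector never plays it.
Air is strictly dominated by Land (it gives the inspector strictly more in every row), so the smuggler never plays it.
On the remaining 2×2 (Port, Border vs Land, Sea):
Let the inspector play Port with probability p. Expected payoff against Land: 8p + 1(1−p) = 7p + 1; against Sea: (-1)p + 6(1−p) = −7p + 6.
Setting these equal: 7p + 1 = −7p + 6 ⇒ 14p = 5 ⇒ p = 5/14, and the value is (7)·(5/14) + 1 = 7/2.
For the smuggler: with q = P(Land), equating Port's and Border's payoffs gives 9q − 1 = −5q + 6 ⇒ q = 1/2.

7/2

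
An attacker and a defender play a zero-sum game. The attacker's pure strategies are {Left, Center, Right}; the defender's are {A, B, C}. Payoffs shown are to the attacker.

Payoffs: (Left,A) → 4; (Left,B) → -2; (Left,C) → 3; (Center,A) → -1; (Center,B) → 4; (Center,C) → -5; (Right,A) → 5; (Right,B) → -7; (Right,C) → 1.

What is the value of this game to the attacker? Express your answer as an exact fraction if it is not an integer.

1/7

Row minima: Left → -2, Center → -5, Right → -7; maximin = -2.
Column maxima: A → 5, B → 4, C → 3; minimax = 3.
-2 ≠ 3, so there is no saddle point; optimal play is mixed.
A is strictly dominated by C (it gives the attacker strictly more in every row), so the defender never plays it.
With A eliminated, Right is strictly dominated by Left (Left gives the attacker strictly more in every remaining column), so the attacker never plays it.
On the remaining 2×2 (Left, Center vs B, C):
Let the attacker play Left with probability p. Expected payoff against B: (-2)p + 4(1−p) = −6p + 4; against C: 3p + (-5)(1−p) = 8p − 5.
Setting these equal: −6p + 4 = 8p − 5 ⇒ −14p = -9 ⇒ p = 9/14, and the value is (-6)·(9/14) + 4 = 1/7.
For the defender: with q = P(B), equating Left's and Center's payoffs gives −5q + 3 = 9q − 5 ⇒ q = 4/7.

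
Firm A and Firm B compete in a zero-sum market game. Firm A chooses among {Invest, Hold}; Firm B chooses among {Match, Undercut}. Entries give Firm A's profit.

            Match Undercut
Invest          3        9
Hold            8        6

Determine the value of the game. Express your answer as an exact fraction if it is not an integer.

27/4

Row minima: Invest → 3, Hold → 6; maximin = 6.
Column maxima: Match → 8, Undercut → 9; minimax = 8.
6 ≠ 8, so there is no saddle point; optimal play is mixed.
Let Firm A play Invest with probability p. Expected payoff against Match: 3p + 8(1−p) = −5p + 8; against Undercut: 9p + 6(1−p) = 3p + 6.
Setting these equal: −5p + 8 = 3p + 6 ⇒ −8p = -2 ⇒ p = 1/4, and the value is (-5)·(1/4) + 8 = 27/4.
For Firm B: with q = P(Match), equating Invest's and Hold's payoffs gives −6q + 9 = 2q + 6 ⇒ q = 3/8.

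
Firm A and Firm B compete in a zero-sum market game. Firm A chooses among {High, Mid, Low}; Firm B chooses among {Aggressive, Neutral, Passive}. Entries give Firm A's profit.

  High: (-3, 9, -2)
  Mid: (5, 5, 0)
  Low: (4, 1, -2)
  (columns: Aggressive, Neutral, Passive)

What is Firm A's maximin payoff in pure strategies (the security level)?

Row minima: High → -3, Mid → 0, Low → -2.
The best of these is 0.

0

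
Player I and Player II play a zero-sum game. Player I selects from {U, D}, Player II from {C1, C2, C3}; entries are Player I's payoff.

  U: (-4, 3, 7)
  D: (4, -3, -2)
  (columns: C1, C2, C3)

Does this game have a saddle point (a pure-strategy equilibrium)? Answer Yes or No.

Row minima: U → -4, D → -3; maximin = -3.
Column maxima: C1 → 4, C2 → 3, C3 → 7; minimax = 3.
-3 ≠ 3, so no pure-strategy equilibrium exists.

No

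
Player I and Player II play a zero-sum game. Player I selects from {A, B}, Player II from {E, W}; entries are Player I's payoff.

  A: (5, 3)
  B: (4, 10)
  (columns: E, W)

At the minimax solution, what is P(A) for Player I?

Row minima: A → 3, B → 4; maximin = 4.
Column maxima: E → 5, W → 10; minimax = 5.
4 ≠ 5, so there is no saddle point; optimal play is mixed.
Let Player I play A with probability p. Expected payoff against E: 5p + 4(1−p) = p + 4; against W: 3p + 10(1−p) = −7p + 10.
Setting these equal: p + 4 = −7p + 10 ⇒ 8p = 6 ⇒ p = 3/4, and the value is (1)·(3/4) + 4 = 19/4.
For Player II: with q = P(E), equating A's and B's payoffs gives 2q + 3 = −6q + 10 ⇒ q = 7/8.

3/4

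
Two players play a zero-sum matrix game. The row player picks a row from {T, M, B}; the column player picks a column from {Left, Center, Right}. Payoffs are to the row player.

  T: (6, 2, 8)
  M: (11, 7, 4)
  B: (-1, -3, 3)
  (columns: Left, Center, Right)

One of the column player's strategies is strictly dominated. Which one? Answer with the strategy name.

Center holds the row player's payoff strictly below Left in every row: 2 < 6, 7 < 11, -3 < -1.
So Left is strictly dominated for the column player.

Left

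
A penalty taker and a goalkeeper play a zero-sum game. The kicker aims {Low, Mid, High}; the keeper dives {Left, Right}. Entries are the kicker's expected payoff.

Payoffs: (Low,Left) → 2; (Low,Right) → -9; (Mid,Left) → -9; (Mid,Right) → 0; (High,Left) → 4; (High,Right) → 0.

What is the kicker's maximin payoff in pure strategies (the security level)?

0

Row minima: Low → -9, Mid → -9, High → 0.
The best of these is 0.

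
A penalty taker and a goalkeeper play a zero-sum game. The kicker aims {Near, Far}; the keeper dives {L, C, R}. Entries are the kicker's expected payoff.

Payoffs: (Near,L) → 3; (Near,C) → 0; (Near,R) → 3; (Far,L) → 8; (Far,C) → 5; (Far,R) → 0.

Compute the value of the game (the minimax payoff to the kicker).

15/8

Row minima: Near → 0, Far → 0; maximin = 0.
Column maxima: L → 8, C → 5, R → 3; minimax = 3.
0 ≠ 3, so there is no saddle point; optimal play is mixed.
L is strictly dominated by C (it gives the kicker strictly more in every row), so the keeper never plays it.
On the remaining 2×2 (Near, Far vs C, R):
Let the kicker play Near with probability p. Expected payoff against C: 0p + 5(1−p) = −5p + 5; against R: 3p + 0(1−p) = 3p.
Setting these equal: −5p + 5 = 3p ⇒ −8p = -5 ⇒ p = 5/8, and the value is (-5)·(5/8) + 5 = 15/8.
For the keeper: with q = P(C), equating Near's and Far's payoffs gives −3q + 3 = 5q ⇒ q = 3/8.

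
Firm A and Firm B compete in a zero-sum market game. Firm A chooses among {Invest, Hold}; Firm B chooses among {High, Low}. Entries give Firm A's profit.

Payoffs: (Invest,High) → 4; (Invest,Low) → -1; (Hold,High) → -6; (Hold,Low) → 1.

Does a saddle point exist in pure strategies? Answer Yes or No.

Row minima: Invest → -1, Hold → -6; maximin = -1.
Column maxima: High → 4, Low → 1; minimax = 1.
-1 ≠ 1, so no pure-strategy equilibrium exists.

No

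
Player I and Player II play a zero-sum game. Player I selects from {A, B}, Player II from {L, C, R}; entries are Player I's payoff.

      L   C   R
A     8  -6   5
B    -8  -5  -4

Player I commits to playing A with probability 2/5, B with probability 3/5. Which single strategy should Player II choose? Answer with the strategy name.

If Player II plays L, Player I's expected payoff is (2/5)·8 + (3/5)·(-8) = -8/5.
If Player II plays C, Player I's expected payoff is (2/5)·(-6) + (3/5)·(-5) = -27/5.
If Player II plays R, Player I's expected payoff is (2/5)·5 + (3/5)·(-4) = -2/5.
Player II minimizes Player I's payoff; the smallest is -27/5, so the best response is C.

C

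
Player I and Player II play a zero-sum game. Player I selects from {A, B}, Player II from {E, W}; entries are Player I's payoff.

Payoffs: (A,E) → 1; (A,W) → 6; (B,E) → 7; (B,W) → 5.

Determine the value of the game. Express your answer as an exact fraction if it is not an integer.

Row minima: A → 1, B → 5; maximin = 5.
Column maxima: E → 7, W → 6; minimax = 6.
5 ≠ 6, so there is no saddle point; optimal play is mixed.
Let Player I play A with probability p. Expected payoff against E: 1p + 7(1−p) = −6p + 7; against W: 6p + 5(1−p) = p + 5.
Setting these equal: −6p + 7 = p + 5 ⇒ −7p = -2 ⇒ p = 2/7, and the value is (-6)·(2/7) + 7 = 37/7.
For Player II: with q = P(E), equating A's and B's payoffs gives −5q + 6 = 2q + 5 ⇒ q = 1/7.

37/7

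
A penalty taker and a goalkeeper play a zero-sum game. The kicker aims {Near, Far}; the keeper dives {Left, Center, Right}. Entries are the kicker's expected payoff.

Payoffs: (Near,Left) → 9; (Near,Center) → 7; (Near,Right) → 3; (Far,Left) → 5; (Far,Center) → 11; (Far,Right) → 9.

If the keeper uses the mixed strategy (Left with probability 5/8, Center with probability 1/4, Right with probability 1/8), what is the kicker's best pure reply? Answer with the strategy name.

Expected payoff of Near: (5/8)·9 + (1/4)·7 + (1/8)·3 = 31/4.
Expected payoff of Far: (5/8)·5 + (1/4)·11 + (1/8)·9 = 7.
The largest is 31/4, so the kicker's best response is Near.

Near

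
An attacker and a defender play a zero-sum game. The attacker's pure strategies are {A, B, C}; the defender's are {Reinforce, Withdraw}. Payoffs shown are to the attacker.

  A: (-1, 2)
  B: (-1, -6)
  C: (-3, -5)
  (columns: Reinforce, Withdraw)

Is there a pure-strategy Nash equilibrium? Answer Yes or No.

Row minima: A → -1, B → -6, C → -5; maximin = -1.
Column maxima: Reinforce → -1, Withdraw → 2; minimax = -1.
maximin = minimax = -1, so a saddle point exists.

Yes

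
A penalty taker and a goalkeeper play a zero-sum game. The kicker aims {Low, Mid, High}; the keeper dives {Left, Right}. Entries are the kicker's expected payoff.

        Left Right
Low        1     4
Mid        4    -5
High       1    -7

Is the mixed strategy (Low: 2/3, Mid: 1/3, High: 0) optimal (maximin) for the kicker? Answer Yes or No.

No

Against Left this mix gives (2/3)·1 + (1/3)·4 = 2.
Against Right this mix gives (2/3)·4 + (1/3)·(-5) = 1.
The keeper will play Right, holding the kicker to 1. Shifting weight toward the row that does better against Right would raise this floor (the equalizing mix achieves 7/4 against both Right and Left), so the proposed strategy is not optimal.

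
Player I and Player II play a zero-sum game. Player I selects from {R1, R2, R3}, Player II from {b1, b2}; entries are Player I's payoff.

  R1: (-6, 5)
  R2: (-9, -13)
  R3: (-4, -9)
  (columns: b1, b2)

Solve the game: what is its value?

Row minima: R1 → -6, R2 → -13, R3 → -9; maximin = -6.
Column maxima: b1 → -4, b2 → 5; minimax = -4.
-6 ≠ -4, so there is no saddle point; optimal play is mixed.
R2 is strictly dominated by R1, so Player I never plays it.
On the remaining 2×2 (R1, R3 vs b1, b2):
Let Player I play R1 with probability p. Expected payoff against b1: (-6)p + (-4)(1−p) = −2p − 4; against b2: 5p + (-9)(1−p) = 14p − 9.
Setting these equal: −2p − 4 = 14p − 9 ⇒ −16p = -5 ⇒ p = 5/16, and the value is (-2)·(5/16) − 4 = -37/8.
For Player II: with q = P(b1), equating R1's and R3's payoffs gives −11q + 5 = 5q − 9 ⇒ q = 7/8.

-37/8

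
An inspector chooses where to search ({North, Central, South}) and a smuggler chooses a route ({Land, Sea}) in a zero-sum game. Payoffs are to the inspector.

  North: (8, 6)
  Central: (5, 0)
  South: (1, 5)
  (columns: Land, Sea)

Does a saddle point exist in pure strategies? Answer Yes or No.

Yes

Row minima: North → 6, Central → 0, South → 1; maximin = 6.
Column maxima: Land → 8, Sea → 6; minimax = 6.
maximin = minimax = 6, so a saddle point exists.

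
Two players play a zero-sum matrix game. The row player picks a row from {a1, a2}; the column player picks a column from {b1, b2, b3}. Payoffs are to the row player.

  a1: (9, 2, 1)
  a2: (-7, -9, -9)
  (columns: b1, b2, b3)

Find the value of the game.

1

Row minima: a1 → 1, a2 → -9; maximin = 1.
Column maxima: b1 → 9, b2 → 2, b3 → 1; minimax = 1.
Since maximin = minimax = 1, there is a saddle point and the value is 1.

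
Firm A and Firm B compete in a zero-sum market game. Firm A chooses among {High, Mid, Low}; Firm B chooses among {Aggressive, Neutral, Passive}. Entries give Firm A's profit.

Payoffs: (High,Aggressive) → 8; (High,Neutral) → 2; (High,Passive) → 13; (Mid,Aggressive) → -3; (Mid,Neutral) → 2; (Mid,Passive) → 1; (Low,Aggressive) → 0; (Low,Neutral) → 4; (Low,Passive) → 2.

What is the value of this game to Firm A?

Row minima: High → 2, Mid → -3, Low → 0; maximin = 2.
Column maxima: Aggressive → 8, Neutral → 4, Passive → 13; minimax = 4.
2 ≠ 4, so there is no saddle point; optimal play is mixed.
Mid is strictly dominated by Low, so Firm A never plays it.
Passive is strictly dominated by Aggressive (it gives Firm A strictly more in every row), so Firm B never plays it.
On the remaining 2×2 (High, Low vs Aggressive, Neutral):
Let Firm A play High with probability p. Expected payoff against Aggressive: 8p + 0(1−p) = 8p; against Neutral: 2p + 4(1−p) = −2p + 4.
Setting these equal: 8p = −2p + 4 ⇒ 10p = 4 ⇒ p = 2/5, and the value is (8)·(2/5) = 16/5.
For Firm B: with q = P(Aggressive), equating High's and Low's payoffs gives 6q + 2 = −4q + 4 ⇒ q = 1/5.

16/5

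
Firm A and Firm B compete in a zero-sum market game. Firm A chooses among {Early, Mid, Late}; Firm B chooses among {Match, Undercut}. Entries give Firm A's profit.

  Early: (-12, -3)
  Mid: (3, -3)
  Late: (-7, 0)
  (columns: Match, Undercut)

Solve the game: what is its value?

-21/13

Row minima: Early → -12, Mid → -3, Late → -7; maximin = -3.
Column maxima: Match → 3, Undercut → 0; minimax = 0.
-3 ≠ 0, so there is no saddle point; optimal play is mixed.
Early is strictly dominated by Late, so Firm A never plays it.
On the remaining 2×2 (Mid, Late vs Match, Undercut):
Let Firm A play Mid with probability p. Expected payoff against Match: 3p + (-7)(1−p) = 10p − 7; against Undercut: (-3)p + 0(1−p) = −3p.
Setting these equal: 10p − 7 = −3p ⇒ 13p = 7 ⇒ p = 7/13, and the value is (10)·(7/13) − 7 = -21/13.
For Firm B: with q = P(Match), equating Mid's and Late's payoffs gives 6q − 3 = −7q ⇒ q = 3/13.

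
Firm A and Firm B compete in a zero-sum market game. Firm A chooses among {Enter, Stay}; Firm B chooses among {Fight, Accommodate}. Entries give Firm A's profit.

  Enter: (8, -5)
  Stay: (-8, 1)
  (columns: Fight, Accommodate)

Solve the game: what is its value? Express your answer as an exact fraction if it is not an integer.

Row minima: Enter → -5, Stay → -8; maximin = -5.
Column maxima: Fight → 8, Accommodate → 1; minimax = 1.
-5 ≠ 1, so there is no saddle point; optimal play is mixed.
Let Firm A play Enter with probability p. Expected payoff against Fight: 8p + (-8)(1−p) = 16p − 8; against Accommodate: (-5)p + 1(1−p) = −6p + 1.
Setting these equal: 16p − 8 = −6p + 1 ⇒ 22p = 9 ⇒ p = 9/22, and the value is (16)·(9/22) − 8 = -16/11.
For Firm B: with q = P(Fight), equating Enter's and Stay's payoffs gives 13q − 5 = −9q + 1 ⇒ q = 3/11.

-16/11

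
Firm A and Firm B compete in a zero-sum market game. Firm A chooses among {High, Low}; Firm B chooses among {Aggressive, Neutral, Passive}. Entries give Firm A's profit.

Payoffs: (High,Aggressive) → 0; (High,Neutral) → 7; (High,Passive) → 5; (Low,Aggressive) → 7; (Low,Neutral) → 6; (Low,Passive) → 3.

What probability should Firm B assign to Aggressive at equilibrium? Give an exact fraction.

2/9

Row minima: High → 0, Low → 3; maximin = 3.
Column maxima: Aggressive → 7, Neutral → 7, Passive → 5; minimax = 5.
3 ≠ 5, so there is no saddle point; optimal play is mixed.
Neutral is strictly dominated by Passive (it gives Firm A strictly more in every row), so Firm B never plays it.
On the remaining 2×2 (High, Low vs Aggressive, Passive):
Let Firm A play High with probability p. Expected payoff against Aggressive: 0p + 7(1−p) = −7p + 7; against Passive: 5p + 3(1−p) = 2p + 3.
Setting these equal: −7p + 7 = 2p + 3 ⇒ −9p = -4 ⇒ p = 4/9, and the value is (-7)·(4/9) + 7 = 35/9.
For Firm B: with q = P(Aggressive), equating High's and Low's payoffs gives −5q + 5 = 4q + 3 ⇒ q = 2/9.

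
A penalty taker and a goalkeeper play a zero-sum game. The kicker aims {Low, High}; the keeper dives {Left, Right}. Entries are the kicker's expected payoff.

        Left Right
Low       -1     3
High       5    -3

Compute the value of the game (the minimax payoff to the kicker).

Row minima: Low → -1, High → -3; maximin = -1.
Column maxima: Left → 5, Right → 3; minimax = 3.
-1 ≠ 3, so there is no saddle point; optimal play is mixed.
Let the kicker play Low with probability p. Expected payoff against Left: (-1)p + 5(1−p) = −6p + 5; against Right: 3p + (-3)(1−p) = 6p − 3.
Setting these equal: −6p + 5 = 6p − 3 ⇒ −12p = -8 ⇒ p = 2/3, and the value is (-6)·(2/3) + 5 = 1.
For the keeper: with q = P(Left), equating Low's and High's payoffs gives −4q + 3 = 8q − 3 ⇒ q = 1/2.

1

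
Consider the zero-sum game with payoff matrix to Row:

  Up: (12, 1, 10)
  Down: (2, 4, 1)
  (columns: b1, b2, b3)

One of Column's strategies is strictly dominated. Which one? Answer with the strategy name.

b1

b3 holds Row's payoff strictly below b1 in every row: 10 < 12, 1 < 2.
So b1 is strictly dominated for Column.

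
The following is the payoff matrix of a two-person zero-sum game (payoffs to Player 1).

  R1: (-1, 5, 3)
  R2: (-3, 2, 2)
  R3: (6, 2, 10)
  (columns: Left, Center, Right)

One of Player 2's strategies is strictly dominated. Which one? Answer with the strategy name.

Right

Left holds Player 1's payoff strictly below Right in every row: -1 < 3, -3 < 2, 6 < 10.
So Right is strictly dominated for Player 2.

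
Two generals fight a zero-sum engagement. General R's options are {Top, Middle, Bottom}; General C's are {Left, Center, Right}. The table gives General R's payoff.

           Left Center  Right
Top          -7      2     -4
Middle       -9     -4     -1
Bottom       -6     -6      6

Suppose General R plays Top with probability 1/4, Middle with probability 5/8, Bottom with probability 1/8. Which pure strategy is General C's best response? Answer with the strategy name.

If General C plays Left, General R's expected payoff is (1/4)·(-7) + (5/8)·(-9) + (1/8)·(-6) = -65/8.
If General C plays Center, General R's expected payoff is (1/4)·2 + (5/8)·(-4) + (1/8)·(-6) = -11/4.
If General C plays Right, General R's expected payoff is (1/4)·(-4) + (5/8)·(-1) + (1/8)·6 = -7/8.
General C minimizes General R's payoff; the smallest is -65/8, so the best response is Left.

Left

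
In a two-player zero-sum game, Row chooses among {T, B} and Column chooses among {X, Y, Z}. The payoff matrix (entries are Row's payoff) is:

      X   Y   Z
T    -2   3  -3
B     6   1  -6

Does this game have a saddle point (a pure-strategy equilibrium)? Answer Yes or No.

Row minima: T → -3, B → -6; maximin = -3.
Column maxima: X → 6, Y → 3, Z → -3; minimax = -3.
maximin = minimax = -3, so a saddle point exists.

Yes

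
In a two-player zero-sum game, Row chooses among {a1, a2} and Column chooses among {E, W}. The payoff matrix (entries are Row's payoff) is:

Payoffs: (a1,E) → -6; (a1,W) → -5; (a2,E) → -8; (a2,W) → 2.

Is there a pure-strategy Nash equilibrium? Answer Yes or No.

Row minima: a1 → -6, a2 → -8; maximin = -6.
Column maxima: E → -6, W → 2; minimax = -6.
maximin = minimax = -6, so a saddle point exists.

Yes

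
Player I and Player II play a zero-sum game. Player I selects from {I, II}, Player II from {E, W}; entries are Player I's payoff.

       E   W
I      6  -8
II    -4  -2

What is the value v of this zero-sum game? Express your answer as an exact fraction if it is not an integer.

Row minima: I → -8, II → -4; maximin = -4.
Column maxima: E → 6, W → -2; minimax = -2.
-4 ≠ -2, so there is no saddle point; optimal play is mixed.
Let Player I play I with probability p. Expected payoff against E: 6p + (-4)(1−p) = 10p − 4; against W: (-8)p + (-2)(1−p) = −6p − 2.
Setting these equal: 10p − 4 = −6p − 2 ⇒ 16p = 2 ⇒ p = 1/8, and the value is (10)·(1/8) − 4 = -11/4.
For Player II: with q = P(E), equating I's and II's payoffs gives 14q − 8 = −2q − 2 ⇒ q = 3/8.

-11/4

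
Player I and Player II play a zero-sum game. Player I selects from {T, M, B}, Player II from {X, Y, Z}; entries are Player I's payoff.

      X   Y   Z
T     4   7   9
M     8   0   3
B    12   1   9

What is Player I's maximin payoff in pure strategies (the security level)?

4

Row minima: T → 4, M → 0, B → 1.
The best of these is 4.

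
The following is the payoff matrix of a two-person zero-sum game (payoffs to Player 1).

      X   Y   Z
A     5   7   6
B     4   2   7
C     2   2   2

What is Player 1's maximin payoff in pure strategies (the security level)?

Row minima: A → 5, B → 2, C → 2.
The best of these is 5.

5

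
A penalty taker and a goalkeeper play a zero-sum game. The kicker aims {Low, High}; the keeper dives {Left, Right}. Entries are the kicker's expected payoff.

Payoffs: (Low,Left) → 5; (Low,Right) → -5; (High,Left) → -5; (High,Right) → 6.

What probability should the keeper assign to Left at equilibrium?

Row minima: Low → -5, High → -5; maximin = -5.
Column maxima: Left → 5, Right → 6; minimax = 5.
-5 ≠ 5, so there is no saddle point; optimal play is mixed.
Let the kicker play Low with probability p. Expected payoff against Left: 5p + (-5)(1−p) = 10p − 5; against Right: (-5)p + 6(1−p) = −11p + 6.
Setting these equal: 10p − 5 = −11p + 6 ⇒ 21p = 11 ⇒ p = 11/21, and the value is (10)·(11/21) − 5 = 5/21.
For the keeper: with q = P(Left), equating Low's and High's payoffs gives 10q − 5 = −11q + 6 ⇒ q = 11/21.

11/21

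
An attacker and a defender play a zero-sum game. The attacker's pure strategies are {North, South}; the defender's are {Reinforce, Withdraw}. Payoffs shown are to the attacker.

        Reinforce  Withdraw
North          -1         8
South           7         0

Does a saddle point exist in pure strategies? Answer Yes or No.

Row minima: North → -1, South → 0; maximin = 0.
Column maxima: Reinforce → 7, Withdraw → 8; minimax = 7.
0 ≠ 7, so no pure-strategy equilibrium exists.

No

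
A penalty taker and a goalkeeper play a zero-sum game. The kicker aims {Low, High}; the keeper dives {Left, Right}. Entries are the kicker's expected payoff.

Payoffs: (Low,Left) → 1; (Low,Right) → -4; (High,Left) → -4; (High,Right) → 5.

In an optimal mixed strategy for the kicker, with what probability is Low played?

Row minima: Low → -4, High → -4; maximin = -4.
Column maxima: Left → 1, Right → 5; minimax = 1.
-4 ≠ 1, so there is no saddle point; optimal play is mixed.
Let the kicker play Low with probability p. Expected payoff against Left: 1p + (-4)(1−p) = 5p − 4; against Right: (-4)p + 5(1−p) = −9p + 5.
Setting these equal: 5p − 4 = −9p + 5 ⇒ 14p = 9 ⇒ p = 9/14, and the value is (5)·(9/14) − 4 = -11/14.
For the keeper: with q = P(Left), equating Low's and High's payoffs gives 5q − 4 = −9q + 5 ⇒ q = 9/14.

9/14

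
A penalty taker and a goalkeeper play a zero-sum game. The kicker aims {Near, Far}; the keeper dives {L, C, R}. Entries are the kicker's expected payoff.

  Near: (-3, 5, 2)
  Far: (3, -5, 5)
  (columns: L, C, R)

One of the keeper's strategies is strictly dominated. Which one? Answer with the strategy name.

L holds the kicker's payoff strictly below R in every row: -3 < 2, 3 < 5.
So R is strictly dominated for the keeper.

R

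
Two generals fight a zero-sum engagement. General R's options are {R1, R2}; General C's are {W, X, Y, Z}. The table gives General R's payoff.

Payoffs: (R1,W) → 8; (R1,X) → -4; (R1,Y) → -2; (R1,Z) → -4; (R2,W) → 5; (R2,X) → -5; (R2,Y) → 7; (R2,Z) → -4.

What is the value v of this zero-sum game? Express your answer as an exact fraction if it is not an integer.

-4

Row minima: R1 → -4, R2 → -5; maximin = -4.
Column maxima: W → 8, X → -4, Y → 7, Z → -4; minimax = -4.
Since maximin = minimax = -4, there is a saddle point and the value is -4.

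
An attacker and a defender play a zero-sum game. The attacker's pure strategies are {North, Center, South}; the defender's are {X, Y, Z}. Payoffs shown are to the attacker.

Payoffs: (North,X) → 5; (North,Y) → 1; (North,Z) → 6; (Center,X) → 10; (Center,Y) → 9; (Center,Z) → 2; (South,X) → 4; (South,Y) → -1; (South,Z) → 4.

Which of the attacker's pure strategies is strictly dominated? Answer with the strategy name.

South

North gives a strictly higher payoff than South against every column: 5 > 4, 1 > -1, 6 > 4.
So South is strictly dominated and the attacker never plays it.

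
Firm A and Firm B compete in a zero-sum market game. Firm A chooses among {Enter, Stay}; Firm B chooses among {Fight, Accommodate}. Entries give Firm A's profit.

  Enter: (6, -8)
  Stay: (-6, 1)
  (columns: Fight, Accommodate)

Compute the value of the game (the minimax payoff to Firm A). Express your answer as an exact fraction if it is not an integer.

Row minima: Enter → -8, Stay → -6; maximin = -6.
Column maxima: Fight → 6, Accommodate → 1; minimax = 1.
-6 ≠ 1, so there is no saddle point; optimal play is mixed.
Let Firm A play Enter with probability p. Expected payoff against Fight: 6p + (-6)(1−p) = 12p − 6; against Accommodate: (-8)p + 1(1−p) = −9p + 1.
Setting these equal: 12p − 6 = −9p + 1 ⇒ 21p = 7 ⇒ p = 1/3, and the value is (12)·(1/3) − 6 = -2.
For Firm B: with q = P(Fight), equating Enter's and Stay's payoffs gives 14q − 8 = −7q + 1 ⇒ q = 3/7.

-2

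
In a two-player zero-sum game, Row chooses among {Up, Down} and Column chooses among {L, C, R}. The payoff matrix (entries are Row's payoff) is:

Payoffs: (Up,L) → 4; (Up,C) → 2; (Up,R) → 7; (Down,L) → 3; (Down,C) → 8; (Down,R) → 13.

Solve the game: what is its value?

26/7

Row minima: Up → 2, Down → 3; maximin = 3.
Column maxima: L → 4, C → 8, R → 13; minimax = 4.
3 ≠ 4, so there is no saddle point; optimal play is mixed.
R is strictly dominated by L (it gives Row strictly more in every row), so Column never plays it.
On the remaining 2×2 (Up, Down vs L, C):
Let Row play Up with probability p. Expected payoff against L: 4p + 3(1−p) = p + 3; against C: 2p + 8(1−p) = −6p + 8.
Setting these equal: p + 3 = −6p + 8 ⇒ 7p = 5 ⇒ p = 5/7, and the value is (1)·(5/7) + 3 = 26/7.
For Column: with q = P(L), equating Up's and Down's payoffs gives 2q + 2 = −5q + 8 ⇒ q = 6/7.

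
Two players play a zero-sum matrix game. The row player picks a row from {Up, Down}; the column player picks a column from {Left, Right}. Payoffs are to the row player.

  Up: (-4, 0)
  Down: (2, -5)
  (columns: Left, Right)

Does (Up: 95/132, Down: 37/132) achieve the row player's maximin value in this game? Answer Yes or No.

Against Left this mix gives (95/132)·(-4) + (37/132)·2 = -51/22.
Against Right this mix gives (95/132)·0 + (37/132)·(-5) = -185/132.
The column player will play Left, holding the row player to -51/22. Shifting weight toward the row that does better against Left would raise this floor (the equalizing mix achieves -20/11 against both Left and Right), so the proposed strategy is not optimal.

No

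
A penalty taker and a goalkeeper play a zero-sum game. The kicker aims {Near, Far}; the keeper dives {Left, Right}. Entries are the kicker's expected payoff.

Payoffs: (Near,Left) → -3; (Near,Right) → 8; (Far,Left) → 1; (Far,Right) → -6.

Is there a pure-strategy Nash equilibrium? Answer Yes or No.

Row minima: Near → -3, Far → -6; maximin = -3.
Column maxima: Left → 1, Right → 8; minimax = 1.
-3 ≠ 1, so no pure-strategy equilibrium exists.

No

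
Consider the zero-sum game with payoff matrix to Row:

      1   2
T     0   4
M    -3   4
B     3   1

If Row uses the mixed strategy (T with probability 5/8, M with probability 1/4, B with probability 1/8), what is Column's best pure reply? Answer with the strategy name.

If Column plays 1, Row's expected payoff is (5/8)·0 + (1/4)·(-3) + (1/8)·3 = -3/8.
If Column plays 2, Row's expected payoff is (5/8)·4 + (1/4)·4 + (1/8)·1 = 29/8.
Column minimizes Row's payoff; the smallest is -3/8, so the best response is 1.

1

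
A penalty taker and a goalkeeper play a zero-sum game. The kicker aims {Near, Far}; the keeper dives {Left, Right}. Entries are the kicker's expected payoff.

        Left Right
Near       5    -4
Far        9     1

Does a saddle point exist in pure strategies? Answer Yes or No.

Row minima: Near → -4, Far → 1; maximin = 1.
Column maxima: Left → 9, Right → 1; minimax = 1.
maximin = minimax = 1, so a saddle point exists.

Yes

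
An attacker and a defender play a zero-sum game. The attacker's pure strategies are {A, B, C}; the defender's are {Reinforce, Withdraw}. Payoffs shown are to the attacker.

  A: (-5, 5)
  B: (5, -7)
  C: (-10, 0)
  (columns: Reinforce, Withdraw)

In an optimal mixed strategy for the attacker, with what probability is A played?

6/11

Row minima: A → -5, B → -7, C → -10; maximin = -5.
Column maxima: Reinforce → 5, Withdraw → 5; minimax = 5.
-5 ≠ 5, so there is no saddle point; optimal play is mixed.
C is strictly dominated by A, so the attacker never plays it.
On the remaining 2×2 (A, B vs Reinforce, Withdraw):
Let the attacker play A with probability p. Expected payoff against Reinforce: (-5)p + 5(1−p) = −10p + 5; against Withdraw: 5p + (-7)(1−p) = 12p − 7.
Setting these equal: −10p + 5 = 12p − 7 ⇒ −22p = -12 ⇒ p = 6/11, and the value is (-10)·(6/11) + 5 = -5/11.
For the defender: with q = P(Reinforce), equating A's and B's payoffs gives −10q + 5 = 12q − 7 ⇒ q = 6/11.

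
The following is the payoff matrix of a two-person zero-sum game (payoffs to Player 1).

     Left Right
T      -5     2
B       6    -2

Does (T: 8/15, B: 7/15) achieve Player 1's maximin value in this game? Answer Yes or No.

Yes

Against Left this mix gives (8/15)·(-5) + (7/15)·6 = 2/15.
Against Right this mix gives (8/15)·2 + (7/15)·(-2) = 2/15.
All of Player 2's active replies (Left, Right) yield 2/15, and no column does worse for Player 1. The mix makes Player 2 indifferent and guarantees 2/15, so it is optimal.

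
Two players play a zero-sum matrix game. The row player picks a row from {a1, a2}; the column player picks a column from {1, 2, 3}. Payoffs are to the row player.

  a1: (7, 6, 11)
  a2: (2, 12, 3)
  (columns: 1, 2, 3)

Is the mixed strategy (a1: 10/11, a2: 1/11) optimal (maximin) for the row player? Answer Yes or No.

Yes

Against 1 this mix gives (10/11)·7 + (1/11)·2 = 72/11.
Against 2 this mix gives (10/11)·6 + (1/11)·12 = 72/11.
Against 3 this mix gives (10/11)·11 + (1/11)·3 = 113/11.
All of the column player's active replies (1, 2) yield 72/11, and no column does worse for the row player. The mix makes the column player indifferent and guarantees 72/11, so it is optimal.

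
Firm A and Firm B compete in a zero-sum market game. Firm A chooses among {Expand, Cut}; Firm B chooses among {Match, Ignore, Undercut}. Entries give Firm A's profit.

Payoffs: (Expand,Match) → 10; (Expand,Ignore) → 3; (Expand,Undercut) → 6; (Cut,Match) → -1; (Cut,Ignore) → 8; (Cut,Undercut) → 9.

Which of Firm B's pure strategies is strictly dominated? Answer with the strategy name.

Undercut

Ignore holds Firm A's payoff strictly below Undercut in every row: 3 < 6, 8 < 9.
So Undercut is strictly dominated for Firm B.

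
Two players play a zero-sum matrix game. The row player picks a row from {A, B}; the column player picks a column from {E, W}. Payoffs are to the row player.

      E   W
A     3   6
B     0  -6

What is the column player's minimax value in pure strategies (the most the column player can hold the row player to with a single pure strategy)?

Column maxima: E → 3, W → 6.
The smallest of these is 3.

3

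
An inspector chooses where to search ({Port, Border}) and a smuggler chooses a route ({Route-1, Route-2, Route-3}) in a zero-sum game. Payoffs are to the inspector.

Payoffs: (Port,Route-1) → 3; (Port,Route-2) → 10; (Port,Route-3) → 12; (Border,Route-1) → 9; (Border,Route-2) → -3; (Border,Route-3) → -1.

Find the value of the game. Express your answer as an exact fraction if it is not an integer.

Row minima: Port → 3, Border → -3; maximin = 3.
Column maxima: Route-1 → 9, Route-2 → 10, Route-3 → 12; minimax = 9.
3 ≠ 9, so there is no saddle point; optimal play is mixed.
Route-3 is strictly dominated by Route-2 (it gives the inspector strictly more in every row), so the smuggler never plays it.
On the remaining 2×2 (Port, Border vs Route-1, Route-2):
Let the inspector play Port with probability p. Expected payoff against Route-1: 3p + 9(1−p) = −6p + 9; against Route-2: 10p + (-3)(1−p) = 13p − 3.
Setting these equal: −6p + 9 = 13p − 3 ⇒ −19p = -12 ⇒ p = 12/19, and the value is (-6)·(12/19) + 9 = 99/19.
For the smuggler: with q = P(Route-1), equating Port's and Border's payoffs gives −7q + 10 = 12q − 3 ⇒ q = 13/19.

99/19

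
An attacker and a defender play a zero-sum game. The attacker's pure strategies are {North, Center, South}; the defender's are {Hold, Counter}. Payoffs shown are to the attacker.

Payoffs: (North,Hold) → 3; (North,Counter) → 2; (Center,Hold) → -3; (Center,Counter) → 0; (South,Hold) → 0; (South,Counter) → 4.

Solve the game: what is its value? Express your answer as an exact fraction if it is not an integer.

Row minima: North → 2, Center → -3, South → 0; maximin = 2.
Column maxima: Hold → 3, Counter → 4; minimax = 3.
2 ≠ 3, so there is no saddle point; optimal play is mixed.
Center is strictly dominated by North, so the attacker never plays it.
On the remaining 2×2 (North, South vs Hold, Counter):
Let the attacker play North with probability p. Expected payoff against Hold: 3p + 0(1−p) = 3p; against Counter: 2p + 4(1−p) = −2p + 4.
Setting these equal: 3p = −2p + 4 ⇒ 5p = 4 ⇒ p = 4/5, and the value is (3)·(4/5) = 12/5.
For the defender: with q = P(Hold), equating North's and South's payoffs gives q + 2 = −4q + 4 ⇒ q = 2/5.

12/5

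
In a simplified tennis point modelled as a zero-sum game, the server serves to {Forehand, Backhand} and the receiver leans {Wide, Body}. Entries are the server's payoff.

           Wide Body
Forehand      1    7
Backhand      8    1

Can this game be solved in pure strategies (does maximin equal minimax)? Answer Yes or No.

Row minima: Forehand → 1, Backhand → 1; maximin = 1.
Column maxima: Wide → 8, Body → 7; minimax = 7.
1 ≠ 7, so no pure-strategy equilibrium exists.

No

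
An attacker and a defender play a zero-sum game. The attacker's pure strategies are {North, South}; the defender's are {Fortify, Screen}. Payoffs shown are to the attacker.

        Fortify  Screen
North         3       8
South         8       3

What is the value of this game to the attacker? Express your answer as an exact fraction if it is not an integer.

11/2

Row minima: North → 3, South → 3; maximin = 3.
Column maxima: Fortify → 8, Screen → 8; minimax = 8.
3 ≠ 8, so there is no saddle point; optimal play is mixed.
Let the attacker play North with probability p. Expected payoff against Fortify: 3p + 8(1−p) = −5p + 8; against Screen: 8p + 3(1−p) = 5p + 3.
Setting these equal: −5p + 8 = 5p + 3 ⇒ −10p = -5 ⇒ p = 1/2, and the value is (-5)·(1/2) + 8 = 11/2.
For the defender: with q = P(Fortify), equating North's and South's payoffs gives −5q + 8 = 5q + 3 ⇒ q = 1/2.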